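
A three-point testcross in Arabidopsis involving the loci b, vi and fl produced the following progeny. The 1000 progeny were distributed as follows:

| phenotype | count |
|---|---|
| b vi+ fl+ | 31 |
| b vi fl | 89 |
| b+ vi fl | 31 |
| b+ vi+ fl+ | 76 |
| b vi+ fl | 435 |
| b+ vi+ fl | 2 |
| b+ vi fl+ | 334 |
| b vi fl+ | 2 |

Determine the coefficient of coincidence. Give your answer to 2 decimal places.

The two most frequent reciprocal classes, b vi+ fl and b+ vi fl+, are the parental types, so the F1 was b vi+ fl / b+ vi fl+.
The two rarest classes, b+ vi+ fl and b vi fl+, are the double crossovers. Comparing them with the parentals, only the b allele has switched, so b is the middle locus and the order is fl – b – vi.
fl–b: (62 + 4)/1000 = 0.0660; b–vi: (165 + 4)/1000 = 0.1690.
Expected DCO frequency = 0.0660 × 0.1690 ≈ 0.01115; observed = 4/1000 ≈ 0.00400.
Coefficient of coincidence = 0.00400/0.01115 ≈ 0.36.

0.36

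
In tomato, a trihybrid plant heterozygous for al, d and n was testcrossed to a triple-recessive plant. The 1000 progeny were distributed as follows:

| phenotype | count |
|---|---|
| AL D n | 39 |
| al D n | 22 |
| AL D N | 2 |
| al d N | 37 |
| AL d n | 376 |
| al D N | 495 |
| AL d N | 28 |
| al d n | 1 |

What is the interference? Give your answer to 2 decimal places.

The two most frequent reciprocal classes, AL d n and al D N, are the parental types, so the F1 was AL d n / al D N.
The two rarest classes, al d n and AL D N, are the double crossovers. Comparing them with the parentals, only the al allele has switched, so al is the middle locus and the order is n – al – d.
n–al: (50 + 3)/1000 = 0.0530; al–d: (76 + 3)/1000 = 0.0790.
Expected DCO frequency = 0.0530 × 0.0790 ≈ 0.00419; observed = 3/1000 ≈ 0.00300.
Coefficient of coincidence = 0.00300/0.00419 ≈ 0.72; interference = 1 − 0.72 = 0.28.

0.28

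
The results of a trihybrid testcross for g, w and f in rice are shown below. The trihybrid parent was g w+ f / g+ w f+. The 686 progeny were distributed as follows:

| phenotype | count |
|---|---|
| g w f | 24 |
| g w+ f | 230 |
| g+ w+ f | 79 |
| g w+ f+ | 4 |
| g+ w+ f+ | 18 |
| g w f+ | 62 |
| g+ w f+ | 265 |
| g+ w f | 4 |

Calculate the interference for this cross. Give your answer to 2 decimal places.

The two rarest classes, g w+ f+ and g+ w f, are the double crossovers. Comparing them with the parentals, only the f allele has switched, so f is the middle locus and the order is w – f – g.
w–f: (42 + 8)/686 = 0.0729; f–g: (141 + 8)/686 = 0.2172.
Expected DCO frequency = 0.0729 × 0.2172 ≈ 0.01583; observed = 8/686 ≈ 0.01166.
Coefficient of coincidence = 0.01166/0.01583 ≈ 0.74; interference = 1 − 0.74 = 0.26.

0.26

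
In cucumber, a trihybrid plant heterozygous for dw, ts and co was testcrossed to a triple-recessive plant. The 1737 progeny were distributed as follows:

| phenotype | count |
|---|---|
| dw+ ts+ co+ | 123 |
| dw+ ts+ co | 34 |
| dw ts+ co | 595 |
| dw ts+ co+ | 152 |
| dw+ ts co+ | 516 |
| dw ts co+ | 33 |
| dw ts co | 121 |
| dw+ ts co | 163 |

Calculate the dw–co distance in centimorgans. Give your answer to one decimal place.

22.0 centimorgans

The two most frequent reciprocal classes, dw ts+ co and dw+ ts co+, are the parental types, so the F1 was dw ts+ co / dw+ ts co+.
The two rarest classes, dw+ ts+ co and dw ts co+, are the double crossovers. Comparing them with the parentals, only the dw allele has switched, so dw is the middle locus and the order is co – dw – ts.
Crossovers in the co–dw interval produce the single-crossover classes dw ts+ co+ and dw+ ts co (152 + 163 = 315) plus the double crossovers (67).
RF(co–dw) = (315 + 67) / 1737 = 382/1737 = 0.2199 → 22.0 centimorgans.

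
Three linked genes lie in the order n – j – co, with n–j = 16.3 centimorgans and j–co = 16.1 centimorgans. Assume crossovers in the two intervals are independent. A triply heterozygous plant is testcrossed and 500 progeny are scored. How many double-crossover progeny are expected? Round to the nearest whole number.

Map distances give recombination frequencies of 0.163 and 0.161 for the two intervals.
With no interference, expected double-crossover frequency = 0.163 × 0.161 = 0.02624.
Expected number = 0.02624 × 500 = 13.12 ≈ 13.

13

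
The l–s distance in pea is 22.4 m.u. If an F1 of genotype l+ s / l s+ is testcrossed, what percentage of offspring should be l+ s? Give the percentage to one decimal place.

38.8%

A map distance of 22.4 m.u. corresponds to a recombination frequency of 0.224.
The F1 is l+ s / l s+, so l+ s is a parental gamete class with expected frequency (1 − r)/2 = 0.776/2 = 0.3880.
That is 0.3880 = 38.8% of the progeny.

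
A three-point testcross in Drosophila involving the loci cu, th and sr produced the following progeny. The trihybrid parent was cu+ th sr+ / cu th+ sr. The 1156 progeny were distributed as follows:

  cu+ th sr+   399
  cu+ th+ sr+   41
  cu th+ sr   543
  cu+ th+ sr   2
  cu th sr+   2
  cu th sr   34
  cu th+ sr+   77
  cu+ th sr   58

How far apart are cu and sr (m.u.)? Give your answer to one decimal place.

12.0 m.u.

The two rarest classes, cu th sr+ and cu+ th+ sr, are the double crossovers. Comparing them with the parentals, only the cu allele has switched, so cu is the middle locus and the order is th – cu – sr.
Crossovers in the cu–sr interval produce the single-crossover classes cu+ th sr and cu th+ sr+ (58 + 77 = 135) plus the double crossovers (4).
RF(cu–sr) = (135 + 4) / 1156 = 139/1156 = 0.1202 → 12.0 m.u.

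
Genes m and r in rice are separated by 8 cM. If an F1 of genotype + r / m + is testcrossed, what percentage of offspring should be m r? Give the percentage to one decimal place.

4.0%

A map distance of 8 cM corresponds to a recombination frequency of 0.080.
The F1 is + r / m +, so m r is a recombinant gamete class with expected frequency r/2 = 0.080/2 = 0.0400.
That is 0.0400 = 4.0% of the progeny.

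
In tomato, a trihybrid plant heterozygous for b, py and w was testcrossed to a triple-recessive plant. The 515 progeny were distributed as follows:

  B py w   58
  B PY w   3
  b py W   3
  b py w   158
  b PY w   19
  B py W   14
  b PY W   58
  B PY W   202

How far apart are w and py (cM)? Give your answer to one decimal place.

The two most frequent reciprocal classes, B PY W and b py w, are the parental types, so the F1 was B PY W / b py w.
The two rarest classes, B PY w and b py W, are the double crossovers. Comparing them with the parentals, only the w allele has switched, so w is the middle locus and the order is b – w – py.
Crossovers in the w–py interval produce the single-crossover classes B py W and b PY w (14 + 19 = 33) plus the double crossovers (6).
RF(w–py) = (33 + 6) / 515 = 39/515 = 0.0757 → 7.6 cM.

7.6 cM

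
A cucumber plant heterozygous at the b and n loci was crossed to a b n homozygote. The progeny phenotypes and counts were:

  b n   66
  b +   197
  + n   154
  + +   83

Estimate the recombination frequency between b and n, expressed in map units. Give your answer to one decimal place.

The two most frequent classes, + n (154) and b + (197), are the parental types, so the F1 was + n / b +.
The recombinant classes are + + and b n: 83 + 66 = 149.
Recombination frequency = 149/500 = 0.2980 ≈ 29.8%, i.e. 29.8 map units.

29.8 map units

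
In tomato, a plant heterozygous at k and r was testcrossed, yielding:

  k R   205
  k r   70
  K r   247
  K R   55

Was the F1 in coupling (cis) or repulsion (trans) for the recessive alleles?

The two most frequent classes are K r (247) and k R (205); these are the parental (non-recombinant) types.
So the F1 carried K r on one chromosome and k R on the other — the recessive alleles are on opposite chromosomes (trans / repulsion).

trans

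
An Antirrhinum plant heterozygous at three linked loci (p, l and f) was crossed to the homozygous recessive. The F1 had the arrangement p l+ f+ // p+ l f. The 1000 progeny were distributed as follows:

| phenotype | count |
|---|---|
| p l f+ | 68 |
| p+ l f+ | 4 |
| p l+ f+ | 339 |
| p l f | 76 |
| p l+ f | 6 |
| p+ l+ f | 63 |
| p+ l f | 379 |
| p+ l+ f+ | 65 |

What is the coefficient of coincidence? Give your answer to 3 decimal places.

The two rarest classes, p l+ f and p+ l f+, are the double crossovers. Comparing them with the parentals, only the f allele has switched, so f is the middle locus and the order is p – f – l.
p–f: (141 + 10)/1000 = 0.1510; f–l: (131 + 10)/1000 = 0.1410.
Expected DCO frequency = 0.1510 × 0.1410 ≈ 0.02129; observed = 10/1000 ≈ 0.01000.
Coefficient of coincidence = 0.01000/0.02129 ≈ 0.470.

0.470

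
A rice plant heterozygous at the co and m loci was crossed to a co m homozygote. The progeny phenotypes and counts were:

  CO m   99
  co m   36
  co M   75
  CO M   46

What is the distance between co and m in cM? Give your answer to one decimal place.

The two most frequent classes, CO m (99) and co M (75), are the parental types, so the F1 was CO m / co M.
The recombinant classes are CO M and co m: 46 + 36 = 82.
Recombination frequency = 82/256 = 0.3203 ≈ 32.0%, i.e. 32.0 cM.

32.0 cM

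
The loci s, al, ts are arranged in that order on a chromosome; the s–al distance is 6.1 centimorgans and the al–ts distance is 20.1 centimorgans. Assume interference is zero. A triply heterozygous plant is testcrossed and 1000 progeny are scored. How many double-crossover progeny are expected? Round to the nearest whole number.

Map distances give recombination frequencies of 0.061 and 0.201 for the two intervals.
With no interference, expected double-crossover frequency = 0.061 × 0.201 = 0.01226.
Expected number = 0.01226 × 1000 = 12.26 ≈ 12.

12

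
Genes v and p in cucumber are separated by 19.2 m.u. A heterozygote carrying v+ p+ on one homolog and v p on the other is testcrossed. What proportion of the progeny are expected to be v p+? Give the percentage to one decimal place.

9.6%

A map distance of 19.2 m.u. corresponds to a recombination frequency of 0.192.
The F1 is v+ p+ / v p, so v p+ is a recombinant gamete class with expected frequency r/2 = 0.192/2 = 0.0960.
That is 0.0960 = 9.6% of the progeny.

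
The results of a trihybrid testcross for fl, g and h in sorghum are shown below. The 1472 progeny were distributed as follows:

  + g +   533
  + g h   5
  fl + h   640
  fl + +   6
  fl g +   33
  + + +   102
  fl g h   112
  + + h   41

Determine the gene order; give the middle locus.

The two most frequent reciprocal classes, fl + h and + g +, are the parental types, so the F1 was fl + h / + g +.
The two rarest classes, fl + + and + g h, are the double crossovers. Comparing them with the parentals, only the h allele has switched, so h is the middle locus and the order is fl – h – g.

h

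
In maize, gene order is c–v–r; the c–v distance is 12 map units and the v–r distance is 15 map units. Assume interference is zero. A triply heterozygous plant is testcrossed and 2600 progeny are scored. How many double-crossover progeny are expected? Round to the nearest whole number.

Map distances give recombination frequencies of 0.120 and 0.150 for the two intervals.
With no interference, expected double-crossover frequency = 0.120 × 0.150 = 0.01800.
Expected number = 0.01800 × 2600 = 46.80 ≈ 47.

47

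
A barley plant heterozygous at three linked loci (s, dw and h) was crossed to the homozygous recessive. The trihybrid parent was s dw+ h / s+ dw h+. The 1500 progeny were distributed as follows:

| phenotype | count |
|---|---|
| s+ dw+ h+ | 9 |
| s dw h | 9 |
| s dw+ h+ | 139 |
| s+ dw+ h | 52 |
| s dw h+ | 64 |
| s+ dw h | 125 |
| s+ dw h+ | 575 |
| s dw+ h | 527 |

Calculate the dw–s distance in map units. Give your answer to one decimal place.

8.9 map units

The two rarest classes, s dw h and s+ dw+ h+, are the double crossovers. Comparing them with the parentals, only the dw allele has switched, so dw is the middle locus and the order is h – dw – s.
Crossovers in the dw–s interval produce the single-crossover classes s+ dw+ h and s dw h+ (52 + 64 = 116) plus the double crossovers (18).
RF(dw–s) = (116 + 18) / 1500 = 134/1500 = 0.0893 → 8.9 map units.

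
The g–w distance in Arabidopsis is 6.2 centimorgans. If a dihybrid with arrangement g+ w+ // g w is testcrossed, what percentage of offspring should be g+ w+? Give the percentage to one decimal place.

46.9%

A map distance of 6.2 centimorgans corresponds to a recombination frequency of 0.062.
The F1 is g+ w+ / g w, so g+ w+ is a parental gamete class with expected frequency (1 − r)/2 = 0.938/2 = 0.4690.
That is 0.4690 = 46.9% of the progeny.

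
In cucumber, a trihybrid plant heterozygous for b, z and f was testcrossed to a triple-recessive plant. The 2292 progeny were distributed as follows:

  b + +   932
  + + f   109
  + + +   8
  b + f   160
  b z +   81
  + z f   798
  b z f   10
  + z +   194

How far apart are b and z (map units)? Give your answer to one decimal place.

The two most frequent reciprocal classes, + z f and b + +, are the parental types, so the F1 was + z f / b + +.
The two rarest classes, b z f and + + +, are the double crossovers. Comparing them with the parentals, only the b allele has switched, so b is the middle locus and the order is f – b – z.
Crossovers in the b–z interval produce the single-crossover classes + + f and b z + (109 + 81 = 190) plus the double crossovers (18).
RF(b–z) = (190 + 18) / 2292 = 208/2292 = 0.0908 → 9.1 map units.

9.1 map units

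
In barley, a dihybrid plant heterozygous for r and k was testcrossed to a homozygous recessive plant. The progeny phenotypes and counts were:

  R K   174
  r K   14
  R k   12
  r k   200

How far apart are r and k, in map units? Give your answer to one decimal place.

The two most frequent classes, R K (174) and r k (200), are the parental types, so the F1 was R K / r k.
The recombinant classes are R k and r K: 12 + 14 = 26.
Recombination frequency = 26/400 = 0.0650 ≈ 6.5%, i.e. 6.5 map units.

6.5 map units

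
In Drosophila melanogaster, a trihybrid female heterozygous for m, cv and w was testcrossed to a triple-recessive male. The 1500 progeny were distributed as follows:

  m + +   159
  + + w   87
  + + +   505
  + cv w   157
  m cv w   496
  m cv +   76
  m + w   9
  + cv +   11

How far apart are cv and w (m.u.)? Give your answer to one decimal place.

12.2 m.u.

The two most frequent reciprocal classes, m cv w and + + +, are the parental types, so the F1 was m cv w / + + +.
The two rarest classes, m + w and + cv +, are the double crossovers. Comparing them with the parentals, only the cv allele has switched, so cv is the middle locus and the order is m – cv – w.
Crossovers in the cv–w interval produce the single-crossover classes m cv + and + + w (76 + 87 = 163) plus the double crossovers (20).
RF(cv–w) = (163 + 20) / 1500 = 183/1500 = 0.1220 → 12.2 m.u.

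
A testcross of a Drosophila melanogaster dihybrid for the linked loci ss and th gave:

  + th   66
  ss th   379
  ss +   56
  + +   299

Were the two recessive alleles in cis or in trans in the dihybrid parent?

The two most frequent classes are + + (299) and ss th (379); these are the parental (non-recombinant) types.
So the F1 carried + + on one chromosome and ss th on the other — the recessive alleles are on the same chromosome (cis / coupling).

cis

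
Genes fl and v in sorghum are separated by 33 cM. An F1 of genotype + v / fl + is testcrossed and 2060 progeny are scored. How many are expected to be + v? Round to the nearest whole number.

690

A map distance of 33 cM corresponds to a recombination frequency of 0.330.
The F1 is + v / fl +, so + v is a parental gamete class with expected frequency (1 − r)/2 = 0.670/2 = 0.3350.
Expected number = 0.3350 × 2060 = 690.10 ≈ 690.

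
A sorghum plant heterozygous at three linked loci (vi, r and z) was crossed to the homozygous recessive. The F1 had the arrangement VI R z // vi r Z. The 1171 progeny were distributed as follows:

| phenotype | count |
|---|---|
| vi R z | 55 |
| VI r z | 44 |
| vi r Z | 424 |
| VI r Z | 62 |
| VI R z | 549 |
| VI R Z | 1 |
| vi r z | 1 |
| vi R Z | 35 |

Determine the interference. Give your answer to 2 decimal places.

The two rarest classes, VI R Z and vi r z, are the double crossovers. Comparing them with the parentals, only the z allele has switched, so z is the middle locus and the order is r – z – vi.
r–z: (79 + 2)/1171 = 0.0692; z–vi: (117 + 2)/1171 = 0.1016.
Expected DCO frequency = 0.0692 × 0.1016 ≈ 0.00703; observed = 2/1171 ≈ 0.00171.
Coefficient of coincidence = 0.00171/0.00703 ≈ 0.24; interference = 1 − 0.24 = 0.76.

0.76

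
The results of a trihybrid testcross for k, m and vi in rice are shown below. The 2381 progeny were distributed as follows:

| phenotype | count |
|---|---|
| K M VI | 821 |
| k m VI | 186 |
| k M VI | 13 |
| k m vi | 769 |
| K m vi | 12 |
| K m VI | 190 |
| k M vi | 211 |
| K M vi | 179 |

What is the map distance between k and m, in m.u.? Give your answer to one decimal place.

The two most frequent reciprocal classes, K M VI and k m vi, are the parental types, so the F1 was K M VI / k m vi.
The two rarest classes, k M VI and K m vi, are the double crossovers. Comparing them with the parentals, only the k allele has switched, so k is the middle locus and the order is vi – k – m.
Crossovers in the k–m interval produce the single-crossover classes K m VI and k M vi (190 + 211 = 401) plus the double crossovers (25).
RF(k–m) = (401 + 25) / 2381 = 426/2381 = 0.1789 → 17.9 m.u.

17.9 m.u.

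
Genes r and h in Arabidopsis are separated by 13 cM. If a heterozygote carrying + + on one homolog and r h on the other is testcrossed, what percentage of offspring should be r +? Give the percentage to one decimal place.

6.5%

A map distance of 13 cM corresponds to a recombination frequency of 0.130.
The F1 is + + / r h, so r + is a recombinant gamete class with expected frequency r/2 = 0.130/2 = 0.0650.
That is 0.0650 = 6.5% of the progeny.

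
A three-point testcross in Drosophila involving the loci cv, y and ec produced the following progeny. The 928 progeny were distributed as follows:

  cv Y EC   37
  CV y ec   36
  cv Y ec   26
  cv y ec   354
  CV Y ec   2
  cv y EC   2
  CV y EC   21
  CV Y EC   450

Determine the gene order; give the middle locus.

The two most frequent reciprocal classes, CV Y EC and cv y ec, are the parental types, so the F1 was CV Y EC / cv y ec.
The two rarest classes, CV Y ec and cv y EC, are the double crossovers. Comparing them with the parentals, only the ec allele has switched, so ec is the middle locus and the order is cv – ec – y.

ec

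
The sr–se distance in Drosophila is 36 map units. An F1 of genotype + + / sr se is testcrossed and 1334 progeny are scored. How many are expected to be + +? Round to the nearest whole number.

427

A map distance of 36 map units corresponds to a recombination frequency of 0.360.
The F1 is + + / sr se, so + + is a parental gamete class with expected frequency (1 − r)/2 = 0.640/2 = 0.3200.
Expected number = 0.3200 × 1334 = 426.88 ≈ 427.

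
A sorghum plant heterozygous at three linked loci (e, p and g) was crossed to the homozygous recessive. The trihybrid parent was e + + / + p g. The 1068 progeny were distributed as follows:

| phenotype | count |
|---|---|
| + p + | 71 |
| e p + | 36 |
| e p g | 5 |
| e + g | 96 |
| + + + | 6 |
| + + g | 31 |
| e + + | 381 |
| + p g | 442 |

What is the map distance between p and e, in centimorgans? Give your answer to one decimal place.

7.3 centimorgans

The two rarest classes, + + + and e p g, are the double crossovers. Comparing them with the parentals, only the e allele has switched, so e is the middle locus and the order is p – e – g.
Crossovers in the p–e interval produce the single-crossover classes e p + and + + g (36 + 31 = 67) plus the double crossovers (11).
RF(p–e) = (67 + 11) / 1068 = 78/1068 = 0.0730 → 7.3 centimorgans.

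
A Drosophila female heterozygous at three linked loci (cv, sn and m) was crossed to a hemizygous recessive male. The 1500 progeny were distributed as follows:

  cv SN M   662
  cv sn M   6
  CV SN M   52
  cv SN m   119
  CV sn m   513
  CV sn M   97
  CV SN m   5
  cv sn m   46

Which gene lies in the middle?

The two most frequent reciprocal classes, CV sn m and cv SN M, are the parental types, so the F1 was CV sn m / cv SN M.
The two rarest classes, CV SN m and cv sn M, are the double crossovers. Comparing them with the parentals, only the sn allele has switched, so sn is the middle locus and the order is m – sn – cv.

sn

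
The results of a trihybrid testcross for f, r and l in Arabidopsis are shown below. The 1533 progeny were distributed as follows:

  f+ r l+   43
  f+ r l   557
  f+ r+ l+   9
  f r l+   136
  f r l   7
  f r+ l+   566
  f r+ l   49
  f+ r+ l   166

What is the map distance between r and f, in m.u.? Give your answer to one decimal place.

20.7 m.u.

The two most frequent reciprocal classes, f r+ l+ and f+ r l, are the parental types, so the F1 was f r+ l+ / f+ r l.
The two rarest classes, f+ r+ l+ and f r l, are the double crossovers. Comparing them with the parentals, only the f allele has switched, so f is the middle locus and the order is r – f – l.
Crossovers in the r–f interval produce the single-crossover classes f r l+ and f+ r+ l (136 + 166 = 302) plus the double crossovers (16).
RF(r–f) = (302 + 16) / 1533 = 318/1533 = 0.2074 → 20.7 m.u.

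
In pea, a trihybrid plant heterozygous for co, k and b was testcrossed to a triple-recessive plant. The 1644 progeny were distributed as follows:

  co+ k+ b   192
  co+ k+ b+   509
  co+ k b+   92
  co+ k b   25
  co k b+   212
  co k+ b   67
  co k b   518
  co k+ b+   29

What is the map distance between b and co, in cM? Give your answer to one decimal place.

27.9 cM

The two most frequent reciprocal classes, co k b and co+ k+ b+, are the parental types, so the F1 was co k b / co+ k+ b+.
The two rarest classes, co+ k b and co k+ b+, are the double crossovers. Comparing them with the parentals, only the co allele has switched, so co is the middle locus and the order is b – co – k.
Crossovers in the b–co interval produce the single-crossover classes co k b+ and co+ k+ b (212 + 192 = 404) plus the double crossovers (54).
RF(b–co) = (404 + 54) / 1644 = 458/1644 = 0.2786 → 27.9 cM.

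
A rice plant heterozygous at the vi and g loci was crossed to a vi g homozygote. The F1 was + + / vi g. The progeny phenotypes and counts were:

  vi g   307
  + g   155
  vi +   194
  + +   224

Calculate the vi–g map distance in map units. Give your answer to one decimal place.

39.7 map units

The recombinant classes are + g and vi +: 155 + 194 = 349.
Recombination frequency = 349/880 = 0.3966 ≈ 39.7%, i.e. 39.7 map units.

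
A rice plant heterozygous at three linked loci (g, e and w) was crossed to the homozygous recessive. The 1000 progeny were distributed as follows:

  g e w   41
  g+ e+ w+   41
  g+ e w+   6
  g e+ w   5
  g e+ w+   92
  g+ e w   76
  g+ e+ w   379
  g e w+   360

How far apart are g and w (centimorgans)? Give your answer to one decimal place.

The two most frequent reciprocal classes, g+ e+ w and g e w+, are the parental types, so the F1 was g+ e+ w / g e w+.
The two rarest classes, g e+ w and g+ e w+, are the double crossovers. Comparing them with the parentals, only the g allele has switched, so g is the middle locus and the order is e – g – w.
Crossovers in the g–w interval produce the single-crossover classes g+ e+ w+ and g e w (41 + 41 = 82) plus the double crossovers (11).
RF(g–w) = (82 + 11) / 1000 = 93/1000 = 0.0930 → 9.3 centimorgans.

9.3 centimorgans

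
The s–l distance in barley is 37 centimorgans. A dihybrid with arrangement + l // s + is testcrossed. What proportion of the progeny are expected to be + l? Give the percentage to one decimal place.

31.5%

A map distance of 37 centimorgans corresponds to a recombination frequency of 0.370.
The F1 is + l / s +, so + l is a parental gamete class with expected frequency (1 − r)/2 = 0.630/2 = 0.3150.
That is 0.3150 = 31.5% of the progeny.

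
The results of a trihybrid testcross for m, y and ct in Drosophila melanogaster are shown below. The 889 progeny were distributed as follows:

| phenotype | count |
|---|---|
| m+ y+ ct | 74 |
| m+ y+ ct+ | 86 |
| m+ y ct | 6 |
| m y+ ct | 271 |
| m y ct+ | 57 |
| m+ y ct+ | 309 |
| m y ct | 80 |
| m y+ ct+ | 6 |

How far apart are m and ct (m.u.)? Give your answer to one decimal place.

The two most frequent reciprocal classes, m+ y ct+ and m y+ ct, are the parental types, so the F1 was m+ y ct+ / m y+ ct.
The two rarest classes, m+ y ct and m y+ ct+, are the double crossovers. Comparing them with the parentals, only the ct allele has switched, so ct is the middle locus and the order is y – ct – m.
Crossovers in the ct–m interval produce the single-crossover classes m y ct+ and m+ y+ ct (57 + 74 = 131) plus the double crossovers (12).
RF(ct–m) = (131 + 12) / 889 = 143/889 = 0.1609 → 16.1 m.u.

16.1 m.u.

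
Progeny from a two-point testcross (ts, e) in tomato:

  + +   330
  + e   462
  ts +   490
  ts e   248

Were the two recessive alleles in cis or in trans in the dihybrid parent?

The two most frequent classes are + e (462) and ts + (490); these are the parental (non-recombinant) types.
So the F1 carried + e on one chromosome and ts + on the other — the recessive alleles are on opposite chromosomes (trans / repulsion).

trans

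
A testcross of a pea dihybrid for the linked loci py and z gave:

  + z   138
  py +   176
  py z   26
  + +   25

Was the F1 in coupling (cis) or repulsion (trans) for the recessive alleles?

trans

The two most frequent classes are + z (138) and py + (176); these are the parental (non-recombinant) types.
So the F1 carried + z on one chromosome and py + on the other — the recessive alleles are on opposite chromosomes (trans / repulsion).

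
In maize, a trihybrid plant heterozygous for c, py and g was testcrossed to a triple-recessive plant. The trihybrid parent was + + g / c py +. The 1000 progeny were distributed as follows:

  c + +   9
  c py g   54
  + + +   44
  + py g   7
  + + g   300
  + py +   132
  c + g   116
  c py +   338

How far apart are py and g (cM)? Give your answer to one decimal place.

The two rarest classes, + py g and c + +, are the double crossovers. Comparing them with the parentals, only the py allele has switched, so py is the middle locus and the order is g – py – c.
Crossovers in the g–py interval produce the single-crossover classes + + + and c py g (44 + 54 = 98) plus the double crossovers (16).
RF(g–py) = (98 + 16) / 1000 = 114/1000 = 0.1140 → 11.4 cM.

11.4 cM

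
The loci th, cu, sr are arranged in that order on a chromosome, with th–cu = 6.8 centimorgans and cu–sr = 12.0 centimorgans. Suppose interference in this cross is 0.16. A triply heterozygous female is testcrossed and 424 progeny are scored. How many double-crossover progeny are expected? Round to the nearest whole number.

3

Map distances give recombination frequencies of 0.068 and 0.120 for the two intervals.
With interference 0.16 (so coincidence = 0.84), expected double-crossover frequency = 0.068 × 0.120 × 0.84 = 0.00685.
Expected number = 0.00685 × 424 = 2.91 ≈ 3.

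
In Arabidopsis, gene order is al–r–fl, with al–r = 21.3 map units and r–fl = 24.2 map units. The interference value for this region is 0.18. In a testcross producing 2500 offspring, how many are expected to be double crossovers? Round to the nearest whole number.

Map distances give recombination frequencies of 0.213 and 0.242 for the two intervals.
With interference 0.18 (so coincidence = 0.82), expected double-crossover frequency = 0.213 × 0.242 × 0.82 = 0.04227.
Expected number = 0.04227 × 2500 = 105.67 ≈ 106.

106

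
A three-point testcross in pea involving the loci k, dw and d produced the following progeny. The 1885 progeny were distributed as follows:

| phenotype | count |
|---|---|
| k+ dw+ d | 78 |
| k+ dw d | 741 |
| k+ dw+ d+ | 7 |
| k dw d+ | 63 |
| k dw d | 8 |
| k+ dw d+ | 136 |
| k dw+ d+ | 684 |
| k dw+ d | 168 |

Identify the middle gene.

k

The two most frequent reciprocal classes, k+ dw d and k dw+ d+, are the parental types, so the F1 was k+ dw d / k dw+ d+.
The two rarest classes, k dw d and k+ dw+ d+, are the double crossovers. Comparing them with the parentals, only the k allele has switched, so k is the middle locus and the order is dw – k – d.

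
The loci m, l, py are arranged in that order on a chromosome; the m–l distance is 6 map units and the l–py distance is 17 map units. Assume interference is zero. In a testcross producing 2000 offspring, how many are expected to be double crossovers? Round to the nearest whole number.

Map distances give recombination frequencies of 0.060 and 0.170 for the two intervals.
With no interference, expected double-crossover frequency = 0.060 × 0.170 = 0.01020.
Expected number = 0.01020 × 2000 = 20.40 ≈ 20.

20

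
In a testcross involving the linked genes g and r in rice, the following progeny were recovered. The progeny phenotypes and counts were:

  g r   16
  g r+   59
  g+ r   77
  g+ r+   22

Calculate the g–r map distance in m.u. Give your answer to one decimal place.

21.8 m.u.

The two most frequent classes, g+ r (77) and g r+ (59), are the parental types, so the F1 was g+ r / g r+.
The recombinant classes are g+ r+ and g r: 22 + 16 = 38.
Recombination frequency = 38/174 = 0.2184 ≈ 21.8%, i.e. 21.8 m.u.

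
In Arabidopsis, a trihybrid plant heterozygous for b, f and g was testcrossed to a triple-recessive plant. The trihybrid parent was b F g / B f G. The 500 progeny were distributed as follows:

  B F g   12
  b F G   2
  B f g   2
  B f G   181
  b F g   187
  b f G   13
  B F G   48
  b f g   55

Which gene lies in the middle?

The two rarest classes, b F G and B f g, are the double crossovers. Comparing them with the parentals, only the g allele has switched, so g is the middle locus and the order is f – g – b.

g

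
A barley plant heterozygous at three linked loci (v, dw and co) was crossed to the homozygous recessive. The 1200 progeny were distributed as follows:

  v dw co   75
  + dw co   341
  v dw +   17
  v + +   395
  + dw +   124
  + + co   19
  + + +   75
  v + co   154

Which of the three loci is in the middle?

dw

The two most frequent reciprocal classes, + dw co and v + +, are the parental types, so the F1 was + dw co / v + +.
The two rarest classes, + + co and v dw +, are the double crossovers. Comparing them with the parentals, only the dw allele has switched, so dw is the middle locus and the order is co – dw – v.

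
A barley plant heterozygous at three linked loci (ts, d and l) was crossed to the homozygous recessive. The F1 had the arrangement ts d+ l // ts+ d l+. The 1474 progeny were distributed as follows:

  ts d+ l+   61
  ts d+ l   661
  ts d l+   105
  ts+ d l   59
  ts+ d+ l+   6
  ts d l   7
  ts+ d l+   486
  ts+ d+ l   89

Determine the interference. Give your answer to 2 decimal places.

The two rarest classes, ts d l and ts+ d+ l+, are the double crossovers. Comparing them with the parentals, only the d allele has switched, so d is the middle locus and the order is ts – d – l.
ts–d: (194 + 13)/1474 = 0.1404; d–l: (120 + 13)/1474 = 0.0902.
Expected DCO frequency = 0.1404 × 0.0902 ≈ 0.01266; observed = 13/1474 ≈ 0.00882.
Coefficient of coincidence = 0.00882/0.01266 ≈ 0.70; interference = 1 − 0.70 = 0.30.

0.30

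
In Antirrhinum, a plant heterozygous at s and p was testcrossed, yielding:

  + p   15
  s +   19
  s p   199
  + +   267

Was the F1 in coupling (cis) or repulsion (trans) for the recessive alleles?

cis

The two most frequent classes are + + (267) and s p (199); these are the parental (non-recombinant) types.
So the F1 carried + + on one chromosome and s p on the other — the recessive alleles are on the same chromosome (cis / coupling).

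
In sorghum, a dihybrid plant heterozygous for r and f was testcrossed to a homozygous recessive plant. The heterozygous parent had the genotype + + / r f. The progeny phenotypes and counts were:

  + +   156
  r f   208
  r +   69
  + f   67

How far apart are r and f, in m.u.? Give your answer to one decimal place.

The recombinant classes are + f and r +: 67 + 69 = 136.
Recombination frequency = 136/500 = 0.2720 ≈ 27.2%, i.e. 27.2 m.u.

27.2 m.u.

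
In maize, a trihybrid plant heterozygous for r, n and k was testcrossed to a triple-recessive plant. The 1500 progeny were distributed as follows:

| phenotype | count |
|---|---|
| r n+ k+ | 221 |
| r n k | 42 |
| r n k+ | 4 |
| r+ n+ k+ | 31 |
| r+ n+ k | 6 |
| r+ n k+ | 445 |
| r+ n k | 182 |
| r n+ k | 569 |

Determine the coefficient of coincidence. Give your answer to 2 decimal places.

The two most frequent reciprocal classes, r n+ k and r+ n k+, are the parental types, so the F1 was r n+ k / r+ n k+.
The two rarest classes, r+ n+ k and r n k+, are the double crossovers. Comparing them with the parentals, only the r allele has switched, so r is the middle locus and the order is n – r – k.
n–r: (73 + 10)/1500 = 0.0553; r–k: (403 + 10)/1500 = 0.2753.
Expected DCO frequency = 0.0553 × 0.2753 ≈ 0.01522; observed = 10/1500 ≈ 0.00667.
Coefficient of coincidence = 0.00667/0.01522 ≈ 0.44.

0.44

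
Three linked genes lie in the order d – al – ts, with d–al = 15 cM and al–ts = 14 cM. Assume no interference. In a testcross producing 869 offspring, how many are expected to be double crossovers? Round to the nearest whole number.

18

Map distances give recombination frequencies of 0.150 and 0.140 for the two intervals.
With no interference, expected double-crossover frequency = 0.150 × 0.140 = 0.02100.
Expected number = 0.02100 × 869 = 18.25 ≈ 18.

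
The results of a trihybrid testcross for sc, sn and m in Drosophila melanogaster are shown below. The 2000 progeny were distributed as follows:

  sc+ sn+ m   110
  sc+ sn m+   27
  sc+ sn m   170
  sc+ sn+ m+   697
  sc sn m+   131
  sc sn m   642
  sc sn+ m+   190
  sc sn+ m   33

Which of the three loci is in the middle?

sn

The two most frequent reciprocal classes, sc sn m and sc+ sn+ m+, are the parental types, so the F1 was sc sn m / sc+ sn+ m+.
The two rarest classes, sc sn+ m and sc+ sn m+, are the double crossovers. Comparing them with the parentals, only the sn allele has switched, so sn is the middle locus and the order is sc – sn – m.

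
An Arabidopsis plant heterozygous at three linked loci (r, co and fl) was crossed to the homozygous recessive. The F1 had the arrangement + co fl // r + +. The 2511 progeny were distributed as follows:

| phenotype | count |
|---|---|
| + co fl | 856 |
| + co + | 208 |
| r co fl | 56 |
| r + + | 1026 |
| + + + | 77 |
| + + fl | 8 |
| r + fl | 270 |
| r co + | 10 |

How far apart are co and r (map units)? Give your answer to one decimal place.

6.0 map units

The two rarest classes, + + fl and r co +, are the double crossovers. Comparing them with the parentals, only the co allele has switched, so co is the middle locus and the order is r – co – fl.
Crossovers in the r–co interval produce the single-crossover classes r co fl and + + + (56 + 77 = 133) plus the double crossovers (18).
RF(r–co) = (133 + 18) / 2511 = 151/2511 = 0.0601 → 6.0 map units.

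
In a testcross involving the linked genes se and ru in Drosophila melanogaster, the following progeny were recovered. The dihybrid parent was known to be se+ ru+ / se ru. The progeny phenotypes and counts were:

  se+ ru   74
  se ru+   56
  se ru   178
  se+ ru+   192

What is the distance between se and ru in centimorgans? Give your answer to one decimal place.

The recombinant classes are se+ ru and se ru+: 74 + 56 = 130.
Recombination frequency = 130/500 = 0.2600 ≈ 26.0%, i.e. 26.0 centimorgans.

26.0 centimorgans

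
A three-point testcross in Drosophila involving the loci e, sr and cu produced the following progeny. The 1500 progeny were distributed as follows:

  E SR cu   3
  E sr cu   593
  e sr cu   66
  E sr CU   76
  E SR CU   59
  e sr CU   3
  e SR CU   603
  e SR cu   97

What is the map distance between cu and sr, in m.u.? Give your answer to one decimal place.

11.9 m.u.

The two most frequent reciprocal classes, e SR CU and E sr cu, are the parental types, so the F1 was e SR CU / E sr cu.
The two rarest classes, e sr CU and E SR cu, are the double crossovers. Comparing them with the parentals, only the sr allele has switched, so sr is the middle locus and the order is cu – sr – e.
Crossovers in the cu–sr interval produce the single-crossover classes e SR cu and E sr CU (97 + 76 = 173) plus the double crossovers (6).
RF(cu–sr) = (173 + 6) / 1500 = 179/1500 = 0.1193 → 11.9 m.u.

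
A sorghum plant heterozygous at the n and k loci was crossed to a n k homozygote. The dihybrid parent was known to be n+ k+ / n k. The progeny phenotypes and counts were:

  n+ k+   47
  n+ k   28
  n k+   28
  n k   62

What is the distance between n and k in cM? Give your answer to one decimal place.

The recombinant classes are n+ k and n k+: 28 + 28 = 56.
Recombination frequency = 56/165 = 0.3394 ≈ 33.9%, i.e. 33.9 cM.

33.9 cM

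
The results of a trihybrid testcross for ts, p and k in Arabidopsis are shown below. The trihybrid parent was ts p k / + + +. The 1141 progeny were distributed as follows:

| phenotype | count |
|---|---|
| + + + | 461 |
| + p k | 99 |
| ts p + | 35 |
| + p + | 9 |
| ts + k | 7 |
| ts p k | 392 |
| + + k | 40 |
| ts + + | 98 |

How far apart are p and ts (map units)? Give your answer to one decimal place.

The two rarest classes, ts + k and + p +, are the double crossovers. Comparing them with the parentals, only the p allele has switched, so p is the middle locus and the order is k – p – ts.
Crossovers in the p–ts interval produce the single-crossover classes + p k and ts + + (99 + 98 = 197) plus the double crossovers (16).
RF(p–ts) = (197 + 16) / 1141 = 213/1141 = 0.1867 → 18.7 map units.

18.7 map units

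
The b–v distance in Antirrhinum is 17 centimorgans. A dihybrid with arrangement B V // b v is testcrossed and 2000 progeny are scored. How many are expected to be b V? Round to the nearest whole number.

A map distance of 17 centimorgans corresponds to a recombination frequency of 0.170.
The F1 is B V / b v, so b V is a recombinant gamete class with expected frequency r/2 = 0.170/2 = 0.0850.
Expected number = 0.0850 × 2000 = 170.00 ≈ 170.

170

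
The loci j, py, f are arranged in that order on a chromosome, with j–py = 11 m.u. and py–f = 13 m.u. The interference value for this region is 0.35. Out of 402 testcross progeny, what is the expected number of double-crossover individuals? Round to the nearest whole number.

4

Map distances give recombination frequencies of 0.110 and 0.130 for the two intervals.
With interference 0.35 (so coincidence = 0.65), expected double-crossover frequency = 0.110 × 0.130 × 0.65 = 0.00930.
Expected number = 0.00930 × 402 = 3.74 ≈ 4.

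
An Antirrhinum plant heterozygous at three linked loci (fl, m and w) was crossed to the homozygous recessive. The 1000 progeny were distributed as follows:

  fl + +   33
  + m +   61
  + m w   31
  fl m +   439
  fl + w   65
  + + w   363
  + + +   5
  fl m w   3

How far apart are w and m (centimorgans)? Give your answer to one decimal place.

7.2 centimorgans

The two most frequent reciprocal classes, fl m + and + + w, are the parental types, so the F1 was fl m + / + + w.
The two rarest classes, fl m w and + + +, are the double crossovers. Comparing them with the parentals, only the w allele has switched, so w is the middle locus and the order is fl – w – m.
Crossovers in the w–m interval produce the single-crossover classes fl + + and + m w (33 + 31 = 64) plus the double crossovers (8).
RF(w–m) = (64 + 8) / 1000 = 72/1000 = 0.0720 → 7.2 centimorgans.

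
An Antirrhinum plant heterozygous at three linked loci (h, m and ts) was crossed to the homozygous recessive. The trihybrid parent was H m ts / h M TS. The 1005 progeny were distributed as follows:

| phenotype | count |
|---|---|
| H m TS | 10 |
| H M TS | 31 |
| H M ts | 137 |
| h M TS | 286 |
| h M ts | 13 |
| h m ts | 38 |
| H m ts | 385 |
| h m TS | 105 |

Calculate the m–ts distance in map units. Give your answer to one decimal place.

The two rarest classes, H m TS and h M ts, are the double crossovers. Comparing them with the parentals, only the ts allele has switched, so ts is the middle locus and the order is m – ts – h.
Crossovers in the m–ts interval produce the single-crossover classes H M ts and h m TS (137 + 105 = 242) plus the double crossovers (23).
RF(m–ts) = (242 + 23) / 1005 = 265/1005 = 0.2637 → 26.4 map units.

26.4 map units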